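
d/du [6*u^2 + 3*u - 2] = 12*u + 3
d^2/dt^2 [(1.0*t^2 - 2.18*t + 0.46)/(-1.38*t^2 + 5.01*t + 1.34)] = (-5.524416*t^3 - 16.351344*t^2 + 43.269624*t - 57.65498)/(2.628072*t^6 - 28.623132*t^5 + 96.258726*t^4 - 70.164549*t^3 - 93.468618*t^2 - 26.987868*t - 2.406104)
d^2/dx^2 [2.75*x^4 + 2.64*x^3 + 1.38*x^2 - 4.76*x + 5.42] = 33.0*x^2 + 15.84*x + 2.76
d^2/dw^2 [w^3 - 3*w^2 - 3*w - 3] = 6*w - 6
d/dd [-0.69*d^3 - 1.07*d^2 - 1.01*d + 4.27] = -2.07*d^2 - 2.14*d - 1.01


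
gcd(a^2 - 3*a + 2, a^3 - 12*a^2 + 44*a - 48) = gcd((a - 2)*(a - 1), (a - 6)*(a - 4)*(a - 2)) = a - 2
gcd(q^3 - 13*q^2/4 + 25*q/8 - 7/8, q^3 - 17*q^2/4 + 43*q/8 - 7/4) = q^2 - 9*q/4 + 7/8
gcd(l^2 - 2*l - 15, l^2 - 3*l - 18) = l + 3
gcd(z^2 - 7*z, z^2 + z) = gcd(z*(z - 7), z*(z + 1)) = z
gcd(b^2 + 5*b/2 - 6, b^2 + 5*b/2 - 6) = b^2 + 5*b/2 - 6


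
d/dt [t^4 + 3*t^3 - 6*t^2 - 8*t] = 4*t^3 + 9*t^2 - 12*t - 8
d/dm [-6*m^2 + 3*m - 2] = 3 - 12*m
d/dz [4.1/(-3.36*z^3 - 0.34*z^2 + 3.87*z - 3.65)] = (41.328*z^2 + 2.788*z - 15.867)/(3.36*z^3 + 0.34*z^2 - 3.87*z + 3.65)^2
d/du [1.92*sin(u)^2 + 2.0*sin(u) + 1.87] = (3.84*sin(u) + 2.0)*cos(u)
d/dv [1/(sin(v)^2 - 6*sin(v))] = 2*(3 - sin(v))*cos(v)/((sin(v) - 6)^2*sin(v)^2)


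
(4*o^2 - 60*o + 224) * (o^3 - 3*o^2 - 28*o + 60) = 4*o^5 - 72*o^4 + 292*o^3 + 1248*o^2 - 9872*o + 13440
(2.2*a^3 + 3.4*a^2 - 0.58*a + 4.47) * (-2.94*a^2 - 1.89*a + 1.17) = -6.468*a^5 - 14.154*a^4 - 2.1468*a^3 - 8.0676*a^2 - 9.1269*a + 5.2299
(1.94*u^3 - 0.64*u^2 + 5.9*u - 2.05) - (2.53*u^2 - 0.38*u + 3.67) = 1.94*u^3 - 3.17*u^2 + 6.28*u - 5.72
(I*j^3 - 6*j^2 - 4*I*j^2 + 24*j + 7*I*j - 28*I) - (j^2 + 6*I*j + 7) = I*j^3 - 7*j^2 - 4*I*j^2 + 24*j + I*j - 7 - 28*I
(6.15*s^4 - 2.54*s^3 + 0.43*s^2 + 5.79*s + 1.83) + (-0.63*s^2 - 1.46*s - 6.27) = 6.15*s^4 - 2.54*s^3 - 0.2*s^2 + 4.33*s - 4.44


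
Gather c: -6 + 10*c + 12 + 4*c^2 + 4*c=4*c^2 + 14*c + 6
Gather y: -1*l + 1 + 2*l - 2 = l - 1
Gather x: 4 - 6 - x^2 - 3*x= -x^2 - 3*x - 2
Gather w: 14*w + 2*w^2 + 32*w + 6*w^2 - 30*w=8*w^2 + 16*w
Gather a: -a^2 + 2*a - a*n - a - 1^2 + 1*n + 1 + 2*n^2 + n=-a^2 + a*(1 - n) + 2*n^2 + 2*n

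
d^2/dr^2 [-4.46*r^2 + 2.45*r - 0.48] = -8.92000000000000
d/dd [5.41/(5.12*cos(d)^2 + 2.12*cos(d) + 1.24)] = (55.3984*cos(d) + 11.4692)*sin(d)/(5.12*cos(d)^2 + 2.12*cos(d) + 1.24)^2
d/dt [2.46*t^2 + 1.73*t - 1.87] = 4.92*t + 1.73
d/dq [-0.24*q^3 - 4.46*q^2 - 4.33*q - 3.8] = -0.72*q^2 - 8.92*q - 4.33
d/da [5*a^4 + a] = 20*a^3 + 1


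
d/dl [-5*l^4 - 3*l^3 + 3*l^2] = l*(-20*l^2 - 9*l + 6)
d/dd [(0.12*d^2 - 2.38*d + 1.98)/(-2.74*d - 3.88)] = (-0.3288*d^2 - 0.9312*d + 14.6596)/(7.5076*d^2 + 21.2624*d + 15.0544)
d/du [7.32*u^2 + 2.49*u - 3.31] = 14.64*u + 2.49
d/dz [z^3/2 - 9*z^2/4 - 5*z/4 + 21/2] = 3*z^2/2 - 9*z/2 - 5/4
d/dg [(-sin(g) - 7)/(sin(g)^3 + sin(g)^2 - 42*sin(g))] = 2*(sin(g) - 3)*cos(g)/((sin(g) - 6)^2*sin(g)^2)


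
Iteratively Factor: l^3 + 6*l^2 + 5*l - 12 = (l - 1)*(l^2 + 7*l + 12) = (l - 1)*(l + 4)*(l + 3)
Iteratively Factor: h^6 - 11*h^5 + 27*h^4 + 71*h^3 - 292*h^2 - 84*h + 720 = (h - 3)*(h^5 - 8*h^4 + 3*h^3 + 80*h^2 - 52*h - 240) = (h - 3)^2*(h^4 - 5*h^3 - 12*h^2 + 44*h + 80) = (h - 4)*(h - 3)^2*(h^3 - h^2 - 16*h - 20) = (h - 4)*(h - 3)^2*(h + 2)*(h^2 - 3*h - 10) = (h - 5)*(h - 4)*(h - 3)^2*(h + 2)*(h + 2)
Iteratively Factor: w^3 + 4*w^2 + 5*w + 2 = (w + 1)*(w^2 + 3*w + 2) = (w + 1)^2*(w + 2)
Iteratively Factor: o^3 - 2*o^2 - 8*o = (o - 4)*(o^2 + 2*o) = (o - 4)*(o + 2)*(o)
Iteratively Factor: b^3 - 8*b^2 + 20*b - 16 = (b - 4)*(b^2 - 4*b + 4) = (b - 4)*(b - 2)*(b - 2)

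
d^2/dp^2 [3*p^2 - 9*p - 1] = 6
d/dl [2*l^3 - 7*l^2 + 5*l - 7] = 6*l^2 - 14*l + 5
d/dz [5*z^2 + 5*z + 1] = 10*z + 5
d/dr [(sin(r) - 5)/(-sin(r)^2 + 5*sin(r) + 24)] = (sin(r)^2 - 10*sin(r) + 49)*cos(r)/((sin(r) - 8)^2*(sin(r) + 3)^2)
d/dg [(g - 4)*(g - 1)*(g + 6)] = 3*g^2 + 2*g - 26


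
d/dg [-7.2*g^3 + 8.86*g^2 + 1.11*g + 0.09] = -21.6*g^2 + 17.72*g + 1.11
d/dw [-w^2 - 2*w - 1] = -2*w - 2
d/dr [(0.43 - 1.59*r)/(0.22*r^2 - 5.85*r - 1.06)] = (0.3498*r^2 - 0.1892*r + 4.2009)/(0.0484*r^4 - 2.574*r^3 + 33.7561*r^2 + 12.402*r + 1.1236)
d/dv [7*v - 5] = 7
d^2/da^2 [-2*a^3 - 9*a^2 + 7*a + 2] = -12*a - 18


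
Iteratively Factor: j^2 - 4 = (j - 2)*(j + 2)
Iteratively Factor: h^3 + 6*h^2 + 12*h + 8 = (h + 2)*(h^2 + 4*h + 4) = (h + 2)^2*(h + 2)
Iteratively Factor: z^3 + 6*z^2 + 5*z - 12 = (z + 4)*(z^2 + 2*z - 3) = (z + 3)*(z + 4)*(z - 1)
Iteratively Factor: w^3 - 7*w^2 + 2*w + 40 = (w + 2)*(w^2 - 9*w + 20) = (w - 4)*(w + 2)*(w - 5)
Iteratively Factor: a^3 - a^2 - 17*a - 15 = (a - 5)*(a^2 + 4*a + 3) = (a - 5)*(a + 1)*(a + 3)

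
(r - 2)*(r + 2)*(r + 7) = r^3 + 7*r^2 - 4*r - 28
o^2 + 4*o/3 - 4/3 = (o - 2/3)*(o + 2)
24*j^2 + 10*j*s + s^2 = (4*j + s)*(6*j + s)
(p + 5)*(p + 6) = p^2 + 11*p + 30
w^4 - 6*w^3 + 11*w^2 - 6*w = w*(w - 3)*(w - 2)*(w - 1)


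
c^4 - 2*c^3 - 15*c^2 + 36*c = c*(c - 3)^2*(c + 4)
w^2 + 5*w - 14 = (w - 2)*(w + 7)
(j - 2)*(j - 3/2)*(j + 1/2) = j^3 - 3*j^2 + 5*j/4 + 3/2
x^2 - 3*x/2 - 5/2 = (x - 5/2)*(x + 1)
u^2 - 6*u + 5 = (u - 5)*(u - 1)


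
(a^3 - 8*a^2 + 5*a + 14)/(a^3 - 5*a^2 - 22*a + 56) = (a + 1)/(a + 4)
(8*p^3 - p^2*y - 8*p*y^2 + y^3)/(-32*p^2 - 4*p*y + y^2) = (-p^2 + y^2)/(4*p + y)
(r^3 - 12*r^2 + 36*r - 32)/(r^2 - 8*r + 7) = (r^3 - 12*r^2 + 36*r - 32)/(r^2 - 8*r + 7)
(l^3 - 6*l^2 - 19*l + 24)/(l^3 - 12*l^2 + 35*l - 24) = (l + 3)/(l - 3)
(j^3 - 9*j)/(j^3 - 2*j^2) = (j^2 - 9)/(j*(j - 2))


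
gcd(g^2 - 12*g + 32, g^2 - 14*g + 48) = g - 8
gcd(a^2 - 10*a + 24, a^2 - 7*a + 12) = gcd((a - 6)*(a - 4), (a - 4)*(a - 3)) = a - 4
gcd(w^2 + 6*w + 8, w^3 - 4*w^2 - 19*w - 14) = w + 2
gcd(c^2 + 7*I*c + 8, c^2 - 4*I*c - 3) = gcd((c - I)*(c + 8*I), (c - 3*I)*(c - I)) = c - I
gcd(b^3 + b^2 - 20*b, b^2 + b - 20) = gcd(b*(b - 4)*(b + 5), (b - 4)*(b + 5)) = b^2 + b - 20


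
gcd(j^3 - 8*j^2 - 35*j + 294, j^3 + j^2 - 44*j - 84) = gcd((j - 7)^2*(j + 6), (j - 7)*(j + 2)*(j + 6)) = j^2 - j - 42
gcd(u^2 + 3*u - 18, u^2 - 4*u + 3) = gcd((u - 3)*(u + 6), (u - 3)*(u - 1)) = u - 3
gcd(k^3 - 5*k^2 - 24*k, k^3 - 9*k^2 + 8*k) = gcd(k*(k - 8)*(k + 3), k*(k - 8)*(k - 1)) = k^2 - 8*k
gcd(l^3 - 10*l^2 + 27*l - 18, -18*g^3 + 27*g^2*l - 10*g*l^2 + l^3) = 1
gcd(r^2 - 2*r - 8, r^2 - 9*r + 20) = r - 4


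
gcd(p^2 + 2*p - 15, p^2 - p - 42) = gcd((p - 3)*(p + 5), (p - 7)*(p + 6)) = 1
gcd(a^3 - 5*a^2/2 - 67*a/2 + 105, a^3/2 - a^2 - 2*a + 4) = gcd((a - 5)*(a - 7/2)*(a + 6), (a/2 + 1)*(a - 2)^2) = 1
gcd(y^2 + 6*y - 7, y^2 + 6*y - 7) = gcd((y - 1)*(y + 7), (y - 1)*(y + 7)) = y^2 + 6*y - 7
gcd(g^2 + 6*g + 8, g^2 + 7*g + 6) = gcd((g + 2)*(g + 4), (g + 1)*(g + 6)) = 1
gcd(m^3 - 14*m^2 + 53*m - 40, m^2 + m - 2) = m - 1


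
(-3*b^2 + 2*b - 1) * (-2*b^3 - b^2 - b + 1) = 6*b^5 - b^4 + 3*b^3 - 4*b^2 + 3*b - 1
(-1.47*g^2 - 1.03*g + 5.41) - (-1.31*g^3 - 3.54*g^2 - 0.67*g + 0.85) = 1.31*g^3 + 2.07*g^2 - 0.36*g + 4.56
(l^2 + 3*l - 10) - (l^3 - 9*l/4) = -l^3 + l^2 + 21*l/4 - 10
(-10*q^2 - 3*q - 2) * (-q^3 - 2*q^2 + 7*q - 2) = 10*q^5 + 23*q^4 - 62*q^3 + 3*q^2 - 8*q + 4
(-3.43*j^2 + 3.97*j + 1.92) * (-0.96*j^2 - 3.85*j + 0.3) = 3.2928*j^4 + 9.3943*j^3 - 18.1567*j^2 - 6.201*j + 0.576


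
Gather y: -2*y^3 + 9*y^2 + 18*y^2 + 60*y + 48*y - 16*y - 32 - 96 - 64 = -2*y^3 + 27*y^2 + 92*y - 192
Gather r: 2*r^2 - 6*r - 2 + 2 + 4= 2*r^2 - 6*r + 4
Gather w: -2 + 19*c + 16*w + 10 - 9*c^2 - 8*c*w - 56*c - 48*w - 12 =-9*c^2 - 37*c + w*(-8*c - 32) - 4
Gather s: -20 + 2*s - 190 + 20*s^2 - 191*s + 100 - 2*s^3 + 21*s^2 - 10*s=-2*s^3 + 41*s^2 - 199*s - 110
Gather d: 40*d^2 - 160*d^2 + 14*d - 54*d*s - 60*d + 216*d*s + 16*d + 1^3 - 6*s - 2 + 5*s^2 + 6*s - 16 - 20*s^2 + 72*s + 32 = -120*d^2 + d*(162*s - 30) - 15*s^2 + 72*s + 15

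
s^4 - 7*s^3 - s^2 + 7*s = s*(s - 7)*(s - 1)*(s + 1)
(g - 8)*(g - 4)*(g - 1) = g^3 - 13*g^2 + 44*g - 32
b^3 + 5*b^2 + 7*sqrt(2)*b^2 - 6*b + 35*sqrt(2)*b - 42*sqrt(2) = (b - 1)*(b + 6)*(b + 7*sqrt(2))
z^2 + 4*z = z*(z + 4)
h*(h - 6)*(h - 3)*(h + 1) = h^4 - 8*h^3 + 9*h^2 + 18*h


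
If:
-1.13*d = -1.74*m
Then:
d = 1.53982300884956*m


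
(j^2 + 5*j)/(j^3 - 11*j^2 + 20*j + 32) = j*(j + 5)/(j^3 - 11*j^2 + 20*j + 32)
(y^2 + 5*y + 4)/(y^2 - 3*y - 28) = (y + 1)/(y - 7)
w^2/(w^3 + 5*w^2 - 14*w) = w/(w^2 + 5*w - 14)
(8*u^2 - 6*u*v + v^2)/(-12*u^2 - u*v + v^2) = (-2*u + v)/(3*u + v)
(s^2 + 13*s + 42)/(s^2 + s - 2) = (s^2 + 13*s + 42)/(s^2 + s - 2)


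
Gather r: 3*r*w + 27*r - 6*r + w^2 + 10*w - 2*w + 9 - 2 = r*(3*w + 21) + w^2 + 8*w + 7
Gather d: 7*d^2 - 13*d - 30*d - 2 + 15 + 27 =7*d^2 - 43*d + 40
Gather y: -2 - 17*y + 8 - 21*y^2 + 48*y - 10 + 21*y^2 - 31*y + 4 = 0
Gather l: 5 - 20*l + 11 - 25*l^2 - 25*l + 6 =-25*l^2 - 45*l + 22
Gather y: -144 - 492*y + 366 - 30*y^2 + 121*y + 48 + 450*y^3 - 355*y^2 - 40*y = 450*y^3 - 385*y^2 - 411*y + 270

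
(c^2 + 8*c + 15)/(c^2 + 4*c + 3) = (c + 5)/(c + 1)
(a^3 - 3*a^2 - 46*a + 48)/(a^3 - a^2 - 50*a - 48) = (a - 1)/(a + 1)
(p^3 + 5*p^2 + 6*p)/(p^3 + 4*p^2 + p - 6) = p/(p - 1)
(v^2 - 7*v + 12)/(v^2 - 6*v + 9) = (v - 4)/(v - 3)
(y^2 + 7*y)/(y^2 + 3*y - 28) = y/(y - 4)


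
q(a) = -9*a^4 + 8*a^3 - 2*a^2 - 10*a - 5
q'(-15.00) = 126950.00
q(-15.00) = -482930.00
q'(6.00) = -6946.00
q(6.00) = -10073.00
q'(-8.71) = 25633.53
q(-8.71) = -57154.09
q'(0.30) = -10.01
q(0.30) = -8.04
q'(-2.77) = 950.37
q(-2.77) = -692.54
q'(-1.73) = 255.15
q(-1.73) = -115.72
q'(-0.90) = 39.28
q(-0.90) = -9.36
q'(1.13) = -35.82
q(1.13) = -21.98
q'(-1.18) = 87.29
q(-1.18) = -26.58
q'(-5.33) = 6144.23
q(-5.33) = -8483.46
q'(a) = -36*a^3 + 24*a^2 - 4*a - 10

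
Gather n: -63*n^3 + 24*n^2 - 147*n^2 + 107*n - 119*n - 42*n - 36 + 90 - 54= -63*n^3 - 123*n^2 - 54*n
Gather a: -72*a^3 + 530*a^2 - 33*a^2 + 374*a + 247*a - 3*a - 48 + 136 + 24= -72*a^3 + 497*a^2 + 618*a + 112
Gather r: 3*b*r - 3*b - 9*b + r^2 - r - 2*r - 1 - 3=-12*b + r^2 + r*(3*b - 3) - 4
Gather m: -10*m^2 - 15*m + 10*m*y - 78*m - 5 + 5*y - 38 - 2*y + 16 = -10*m^2 + m*(10*y - 93) + 3*y - 27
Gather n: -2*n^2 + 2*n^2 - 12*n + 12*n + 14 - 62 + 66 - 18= 0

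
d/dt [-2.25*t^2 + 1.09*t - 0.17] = 1.09 - 4.5*t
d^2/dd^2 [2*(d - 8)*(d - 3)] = 4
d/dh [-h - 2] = -1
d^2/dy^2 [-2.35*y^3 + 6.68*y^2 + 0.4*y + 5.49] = 13.36 - 14.1*y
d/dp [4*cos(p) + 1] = -4*sin(p)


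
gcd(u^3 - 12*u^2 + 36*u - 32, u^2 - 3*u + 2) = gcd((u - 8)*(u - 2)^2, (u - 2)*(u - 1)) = u - 2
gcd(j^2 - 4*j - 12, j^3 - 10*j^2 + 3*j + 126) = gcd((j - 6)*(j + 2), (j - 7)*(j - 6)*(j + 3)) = j - 6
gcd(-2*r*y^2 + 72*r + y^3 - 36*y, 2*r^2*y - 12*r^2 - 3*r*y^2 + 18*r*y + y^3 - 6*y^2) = -2*r*y + 12*r + y^2 - 6*y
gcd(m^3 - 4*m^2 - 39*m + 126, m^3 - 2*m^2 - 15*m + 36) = m - 3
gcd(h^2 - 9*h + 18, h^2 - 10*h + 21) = h - 3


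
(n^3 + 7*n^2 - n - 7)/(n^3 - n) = (n + 7)/n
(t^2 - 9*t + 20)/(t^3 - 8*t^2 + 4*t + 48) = (t - 5)/(t^2 - 4*t - 12)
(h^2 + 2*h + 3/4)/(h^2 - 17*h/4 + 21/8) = 2*(4*h^2 + 8*h + 3)/(8*h^2 - 34*h + 21)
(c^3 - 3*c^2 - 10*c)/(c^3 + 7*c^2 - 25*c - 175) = c*(c + 2)/(c^2 + 12*c + 35)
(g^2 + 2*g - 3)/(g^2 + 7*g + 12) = (g - 1)/(g + 4)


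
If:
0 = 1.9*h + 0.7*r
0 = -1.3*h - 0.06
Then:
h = -0.05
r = 0.13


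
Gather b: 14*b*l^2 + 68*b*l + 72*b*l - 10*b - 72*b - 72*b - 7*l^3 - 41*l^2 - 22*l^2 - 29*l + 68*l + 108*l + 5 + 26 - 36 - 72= b*(14*l^2 + 140*l - 154) - 7*l^3 - 63*l^2 + 147*l - 77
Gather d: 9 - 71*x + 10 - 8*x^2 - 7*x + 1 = -8*x^2 - 78*x + 20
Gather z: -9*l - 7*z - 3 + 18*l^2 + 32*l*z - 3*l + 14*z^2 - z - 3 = 18*l^2 - 12*l + 14*z^2 + z*(32*l - 8) - 6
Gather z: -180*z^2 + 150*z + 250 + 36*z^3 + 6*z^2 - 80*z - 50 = 36*z^3 - 174*z^2 + 70*z + 200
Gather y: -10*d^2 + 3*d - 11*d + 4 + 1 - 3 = -10*d^2 - 8*d + 2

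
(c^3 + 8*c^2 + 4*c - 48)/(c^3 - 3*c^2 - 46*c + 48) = (c^2 + 2*c - 8)/(c^2 - 9*c + 8)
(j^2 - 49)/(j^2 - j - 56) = (j - 7)/(j - 8)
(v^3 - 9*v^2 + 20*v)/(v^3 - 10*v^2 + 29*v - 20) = v/(v - 1)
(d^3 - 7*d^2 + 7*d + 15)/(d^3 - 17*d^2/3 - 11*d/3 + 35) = 3*(d + 1)/(3*d + 7)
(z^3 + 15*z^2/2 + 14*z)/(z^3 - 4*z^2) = (z^2 + 15*z/2 + 14)/(z*(z - 4))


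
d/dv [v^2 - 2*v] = 2*v - 2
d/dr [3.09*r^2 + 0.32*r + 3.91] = 6.18*r + 0.32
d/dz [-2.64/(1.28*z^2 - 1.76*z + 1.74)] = (6.7584*z - 4.6464)/(1.28*z^2 - 1.76*z + 1.74)^2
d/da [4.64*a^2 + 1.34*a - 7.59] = 9.28*a + 1.34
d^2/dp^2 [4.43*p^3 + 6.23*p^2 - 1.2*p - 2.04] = 26.58*p + 12.46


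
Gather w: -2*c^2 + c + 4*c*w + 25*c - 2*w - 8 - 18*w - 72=-2*c^2 + 26*c + w*(4*c - 20) - 80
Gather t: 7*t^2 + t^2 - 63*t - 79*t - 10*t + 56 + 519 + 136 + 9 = 8*t^2 - 152*t + 720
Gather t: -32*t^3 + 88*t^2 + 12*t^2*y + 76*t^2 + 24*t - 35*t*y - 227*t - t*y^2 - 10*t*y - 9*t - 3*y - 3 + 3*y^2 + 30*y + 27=-32*t^3 + t^2*(12*y + 164) + t*(-y^2 - 45*y - 212) + 3*y^2 + 27*y + 24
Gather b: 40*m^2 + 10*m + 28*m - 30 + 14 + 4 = 40*m^2 + 38*m - 12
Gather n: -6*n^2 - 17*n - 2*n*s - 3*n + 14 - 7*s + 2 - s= -6*n^2 + n*(-2*s - 20) - 8*s + 16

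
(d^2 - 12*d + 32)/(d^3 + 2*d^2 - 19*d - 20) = (d - 8)/(d^2 + 6*d + 5)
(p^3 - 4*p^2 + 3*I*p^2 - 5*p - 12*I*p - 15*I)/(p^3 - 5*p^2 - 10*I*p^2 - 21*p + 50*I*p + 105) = (p^2 + p*(1 + 3*I) + 3*I)/(p^2 - 10*I*p - 21)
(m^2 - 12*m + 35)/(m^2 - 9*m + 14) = (m - 5)/(m - 2)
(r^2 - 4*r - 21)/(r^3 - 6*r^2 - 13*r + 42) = 1/(r - 2)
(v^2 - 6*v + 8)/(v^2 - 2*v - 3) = (-v^2 + 6*v - 8)/(-v^2 + 2*v + 3)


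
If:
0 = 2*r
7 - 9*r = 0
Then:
No Solution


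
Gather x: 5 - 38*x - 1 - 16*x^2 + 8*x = -16*x^2 - 30*x + 4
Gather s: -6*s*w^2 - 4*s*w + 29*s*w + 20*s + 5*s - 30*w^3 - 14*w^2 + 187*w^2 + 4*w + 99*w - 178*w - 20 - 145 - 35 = s*(-6*w^2 + 25*w + 25) - 30*w^3 + 173*w^2 - 75*w - 200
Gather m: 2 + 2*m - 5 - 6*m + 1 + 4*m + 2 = 0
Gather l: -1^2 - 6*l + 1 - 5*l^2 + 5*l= -5*l^2 - l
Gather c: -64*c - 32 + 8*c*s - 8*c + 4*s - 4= c*(8*s - 72) + 4*s - 36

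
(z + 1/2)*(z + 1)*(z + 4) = z^3 + 11*z^2/2 + 13*z/2 + 2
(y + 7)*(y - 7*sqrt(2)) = y^2 - 7*sqrt(2)*y + 7*y - 49*sqrt(2)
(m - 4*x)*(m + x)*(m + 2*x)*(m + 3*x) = m^4 + 2*m^3*x - 13*m^2*x^2 - 38*m*x^3 - 24*x^4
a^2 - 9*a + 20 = (a - 5)*(a - 4)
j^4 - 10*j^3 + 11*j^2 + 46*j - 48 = (j - 8)*(j - 3)*(j - 1)*(j + 2)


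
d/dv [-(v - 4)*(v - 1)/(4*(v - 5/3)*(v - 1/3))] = 9*(-27*v^2 + 62*v - 47)/(4*(81*v^4 - 324*v^3 + 414*v^2 - 180*v + 25))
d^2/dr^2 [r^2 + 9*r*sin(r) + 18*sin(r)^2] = -9*r*sin(r) - 72*sin(r)^2 + 18*cos(r) + 38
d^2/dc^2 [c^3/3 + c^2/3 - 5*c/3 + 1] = 2*c + 2/3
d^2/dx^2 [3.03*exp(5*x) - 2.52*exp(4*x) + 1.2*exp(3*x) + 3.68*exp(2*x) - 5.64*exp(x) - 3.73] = (75.75*exp(4*x) - 40.32*exp(3*x) + 10.8*exp(2*x) + 14.72*exp(x) - 5.64)*exp(x)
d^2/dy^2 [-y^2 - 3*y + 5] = -2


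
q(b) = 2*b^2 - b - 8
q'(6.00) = 23.00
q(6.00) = 58.00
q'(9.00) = 35.00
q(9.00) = 145.00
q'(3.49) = 12.96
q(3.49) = 12.87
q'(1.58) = 5.32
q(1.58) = -4.59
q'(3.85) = 14.40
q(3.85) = 17.80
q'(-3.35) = -14.40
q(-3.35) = 17.80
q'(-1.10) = -5.40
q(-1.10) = -4.48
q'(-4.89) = -20.56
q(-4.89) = 44.71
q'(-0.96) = -4.84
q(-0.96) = -5.20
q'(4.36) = 16.44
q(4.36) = 25.66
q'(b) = 4*b - 1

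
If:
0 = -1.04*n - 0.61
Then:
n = -0.59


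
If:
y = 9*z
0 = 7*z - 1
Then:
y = 9/7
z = 1/7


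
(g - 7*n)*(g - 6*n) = g^2 - 13*g*n + 42*n^2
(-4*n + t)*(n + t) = -4*n^2 - 3*n*t + t^2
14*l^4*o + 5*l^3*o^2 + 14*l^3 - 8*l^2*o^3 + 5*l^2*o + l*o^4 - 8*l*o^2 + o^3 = (-7*l + o)*(-2*l + o)*(l + o)*(l*o + 1)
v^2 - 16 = (v - 4)*(v + 4)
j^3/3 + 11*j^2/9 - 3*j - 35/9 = (j/3 + 1/3)*(j - 7/3)*(j + 5)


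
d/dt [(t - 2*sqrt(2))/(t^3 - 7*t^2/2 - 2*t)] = 2*(-t*(-2*t^2 + 7*t + 4) + 2*(t - 2*sqrt(2))*(-3*t^2 + 7*t + 2))/(t^2*(-2*t^2 + 7*t + 4)^2)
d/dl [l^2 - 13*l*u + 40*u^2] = 2*l - 13*u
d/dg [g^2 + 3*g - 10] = 2*g + 3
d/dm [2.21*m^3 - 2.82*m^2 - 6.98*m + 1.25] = 6.63*m^2 - 5.64*m - 6.98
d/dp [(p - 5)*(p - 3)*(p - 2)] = 3*p^2 - 20*p + 31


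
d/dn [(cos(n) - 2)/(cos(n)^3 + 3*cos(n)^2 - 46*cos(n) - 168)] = (-21*cos(n) - 3*cos(2*n) + cos(3*n) + 517)*sin(n)/(2*(cos(n)^3 + 3*cos(n)^2 - 46*cos(n) - 168)^2)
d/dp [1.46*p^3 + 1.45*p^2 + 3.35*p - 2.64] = 4.38*p^2 + 2.9*p + 3.35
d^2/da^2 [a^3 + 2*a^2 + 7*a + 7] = 6*a + 4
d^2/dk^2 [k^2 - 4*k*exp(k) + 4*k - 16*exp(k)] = -4*k*exp(k) - 24*exp(k) + 2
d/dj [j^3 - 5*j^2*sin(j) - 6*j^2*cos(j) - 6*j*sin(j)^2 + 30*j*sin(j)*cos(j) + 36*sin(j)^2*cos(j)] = 6*j^2*sin(j) - 5*j^2*cos(j) + 3*j^2 - 10*j*sin(j) - 6*j*sin(2*j) - 12*j*cos(j) + 30*j*cos(2*j) - 9*sin(j) + 15*sin(2*j) + 27*sin(3*j) + 3*cos(2*j) - 3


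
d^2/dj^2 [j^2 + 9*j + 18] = 2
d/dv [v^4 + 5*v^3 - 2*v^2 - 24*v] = 4*v^3 + 15*v^2 - 4*v - 24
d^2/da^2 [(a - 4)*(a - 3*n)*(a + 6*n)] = 6*a + 6*n - 8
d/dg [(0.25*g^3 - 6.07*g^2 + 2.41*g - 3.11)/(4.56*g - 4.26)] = (2.28*g^3 - 30.8742*g^2 + 51.7164*g + 3.915)/(20.7936*g^2 - 38.8512*g + 18.1476)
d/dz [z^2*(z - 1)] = z*(3*z - 2)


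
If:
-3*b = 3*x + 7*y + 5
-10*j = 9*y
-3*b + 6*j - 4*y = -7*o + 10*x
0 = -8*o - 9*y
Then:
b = -727*y/840 - 50/21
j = -9*y/10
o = -9*y/8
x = 5/7 - 411*y/280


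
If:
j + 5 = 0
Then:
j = -5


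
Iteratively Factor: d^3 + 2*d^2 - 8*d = (d + 4)*(d^2 - 2*d) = (d - 2)*(d + 4)*(d)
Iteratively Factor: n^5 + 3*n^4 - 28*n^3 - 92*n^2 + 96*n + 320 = (n + 4)*(n^4 - n^3 - 24*n^2 + 4*n + 80) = (n + 2)*(n + 4)*(n^3 - 3*n^2 - 18*n + 40) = (n + 2)*(n + 4)^2*(n^2 - 7*n + 10) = (n - 2)*(n + 2)*(n + 4)^2*(n - 5)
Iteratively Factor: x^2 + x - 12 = (x + 4)*(x - 3)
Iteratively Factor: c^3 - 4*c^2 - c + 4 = (c - 1)*(c^2 - 3*c - 4) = (c - 1)*(c + 1)*(c - 4)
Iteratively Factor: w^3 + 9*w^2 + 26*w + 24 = (w + 3)*(w^2 + 6*w + 8) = (w + 3)*(w + 4)*(w + 2)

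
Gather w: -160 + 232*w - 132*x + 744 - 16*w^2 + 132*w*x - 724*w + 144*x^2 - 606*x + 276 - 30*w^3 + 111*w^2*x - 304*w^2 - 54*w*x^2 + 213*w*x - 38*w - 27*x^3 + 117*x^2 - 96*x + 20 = -30*w^3 + w^2*(111*x - 320) + w*(-54*x^2 + 345*x - 530) - 27*x^3 + 261*x^2 - 834*x + 880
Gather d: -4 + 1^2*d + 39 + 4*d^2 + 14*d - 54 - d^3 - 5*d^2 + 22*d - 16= -d^3 - d^2 + 37*d - 35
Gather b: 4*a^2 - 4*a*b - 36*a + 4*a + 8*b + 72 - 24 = 4*a^2 - 32*a + b*(8 - 4*a) + 48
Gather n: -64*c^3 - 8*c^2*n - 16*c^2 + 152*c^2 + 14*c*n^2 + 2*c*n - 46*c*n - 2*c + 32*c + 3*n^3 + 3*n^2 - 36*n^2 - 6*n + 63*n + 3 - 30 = -64*c^3 + 136*c^2 + 30*c + 3*n^3 + n^2*(14*c - 33) + n*(-8*c^2 - 44*c + 57) - 27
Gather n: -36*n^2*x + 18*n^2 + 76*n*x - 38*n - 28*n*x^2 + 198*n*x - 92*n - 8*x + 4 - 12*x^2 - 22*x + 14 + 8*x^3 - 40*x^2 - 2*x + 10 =n^2*(18 - 36*x) + n*(-28*x^2 + 274*x - 130) + 8*x^3 - 52*x^2 - 32*x + 28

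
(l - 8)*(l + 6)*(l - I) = l^3 - 2*l^2 - I*l^2 - 48*l + 2*I*l + 48*I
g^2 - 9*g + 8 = (g - 8)*(g - 1)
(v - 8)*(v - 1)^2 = v^3 - 10*v^2 + 17*v - 8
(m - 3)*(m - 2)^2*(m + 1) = m^4 - 6*m^3 + 9*m^2 + 4*m - 12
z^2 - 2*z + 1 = (z - 1)^2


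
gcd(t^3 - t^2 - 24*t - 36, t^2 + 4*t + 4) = t + 2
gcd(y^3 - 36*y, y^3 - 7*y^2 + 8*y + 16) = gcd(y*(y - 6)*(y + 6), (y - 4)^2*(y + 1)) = 1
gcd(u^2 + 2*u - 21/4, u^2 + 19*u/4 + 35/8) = u + 7/2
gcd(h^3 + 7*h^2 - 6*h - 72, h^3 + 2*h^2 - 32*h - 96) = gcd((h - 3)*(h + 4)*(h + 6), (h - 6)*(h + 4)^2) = h + 4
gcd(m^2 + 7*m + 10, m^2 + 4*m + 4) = m + 2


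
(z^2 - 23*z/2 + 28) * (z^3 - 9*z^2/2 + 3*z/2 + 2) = z^5 - 16*z^4 + 325*z^3/4 - 565*z^2/4 + 19*z + 56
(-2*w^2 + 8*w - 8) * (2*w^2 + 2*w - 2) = -4*w^4 + 12*w^3 + 4*w^2 - 32*w + 16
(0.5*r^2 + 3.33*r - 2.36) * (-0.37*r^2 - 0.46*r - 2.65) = -0.185*r^4 - 1.4621*r^3 - 1.9836*r^2 - 7.7389*r + 6.254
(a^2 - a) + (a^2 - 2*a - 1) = 2*a^2 - 3*a - 1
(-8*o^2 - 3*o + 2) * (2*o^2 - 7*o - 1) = -16*o^4 + 50*o^3 + 33*o^2 - 11*o - 2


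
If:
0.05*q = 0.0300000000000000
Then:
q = 0.60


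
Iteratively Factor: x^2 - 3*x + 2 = (x - 1)*(x - 2)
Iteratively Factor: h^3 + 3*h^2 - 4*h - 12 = (h + 2)*(h^2 + h - 6) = (h + 2)*(h + 3)*(h - 2)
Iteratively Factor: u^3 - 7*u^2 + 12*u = (u - 3)*(u^2 - 4*u) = (u - 4)*(u - 3)*(u)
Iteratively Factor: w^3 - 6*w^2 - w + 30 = (w - 5)*(w^2 - w - 6) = (w - 5)*(w + 2)*(w - 3)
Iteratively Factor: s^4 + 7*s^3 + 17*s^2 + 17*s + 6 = (s + 2)*(s^3 + 5*s^2 + 7*s + 3) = (s + 1)*(s + 2)*(s^2 + 4*s + 3) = (s + 1)^2*(s + 2)*(s + 3)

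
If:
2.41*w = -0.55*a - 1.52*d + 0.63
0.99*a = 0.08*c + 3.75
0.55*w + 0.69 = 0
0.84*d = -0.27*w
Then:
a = 5.53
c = 21.54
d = 0.40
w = -1.25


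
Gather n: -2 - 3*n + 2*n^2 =2*n^2 - 3*n - 2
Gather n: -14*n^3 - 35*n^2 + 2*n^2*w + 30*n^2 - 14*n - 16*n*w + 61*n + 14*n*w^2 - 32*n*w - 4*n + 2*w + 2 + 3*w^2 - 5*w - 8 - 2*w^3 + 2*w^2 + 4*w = -14*n^3 + n^2*(2*w - 5) + n*(14*w^2 - 48*w + 43) - 2*w^3 + 5*w^2 + w - 6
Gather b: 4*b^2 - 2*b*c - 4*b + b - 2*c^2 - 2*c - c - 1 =4*b^2 + b*(-2*c - 3) - 2*c^2 - 3*c - 1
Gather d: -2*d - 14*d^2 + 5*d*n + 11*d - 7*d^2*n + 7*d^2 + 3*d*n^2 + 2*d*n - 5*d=d^2*(-7*n - 7) + d*(3*n^2 + 7*n + 4)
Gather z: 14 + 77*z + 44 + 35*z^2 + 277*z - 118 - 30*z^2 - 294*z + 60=5*z^2 + 60*z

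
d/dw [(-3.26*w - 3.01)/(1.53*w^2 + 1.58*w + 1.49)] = (4.9878*w^2 + 9.2106*w - 0.101599999999999)/(2.3409*w^4 + 4.8348*w^3 + 7.0558*w^2 + 4.7084*w + 2.2201)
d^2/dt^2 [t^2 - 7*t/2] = 2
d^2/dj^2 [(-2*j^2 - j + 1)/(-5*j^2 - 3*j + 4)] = 10*(-j^3 + 9*j^2 + 3*j + 3)/(125*j^6 + 225*j^5 - 165*j^4 - 333*j^3 + 132*j^2 + 144*j - 64)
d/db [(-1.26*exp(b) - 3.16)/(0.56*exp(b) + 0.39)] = 1.2782*exp(b)/(0.56*exp(b) + 0.39)^2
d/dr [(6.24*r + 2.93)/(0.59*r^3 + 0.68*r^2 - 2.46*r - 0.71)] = (-7.3632*r^3 - 9.4293*r^2 - 3.9848*r + 2.7774)/(0.3481*r^6 + 0.8024*r^5 - 2.4404*r^4 - 4.1834*r^3 + 5.086*r^2 + 3.4932*r + 0.5041)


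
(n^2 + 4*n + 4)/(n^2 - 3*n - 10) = (n + 2)/(n - 5)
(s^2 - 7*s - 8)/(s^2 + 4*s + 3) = (s - 8)/(s + 3)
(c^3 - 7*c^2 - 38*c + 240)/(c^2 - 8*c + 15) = (c^2 - 2*c - 48)/(c - 3)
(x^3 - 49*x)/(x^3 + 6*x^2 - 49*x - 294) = x/(x + 6)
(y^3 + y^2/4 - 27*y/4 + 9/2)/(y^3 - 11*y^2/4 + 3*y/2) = (y + 3)/y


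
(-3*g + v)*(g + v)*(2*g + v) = -6*g^3 - 7*g^2*v + v^3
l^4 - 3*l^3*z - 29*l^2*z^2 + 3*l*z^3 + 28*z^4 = (l - 7*z)*(l - z)*(l + z)*(l + 4*z)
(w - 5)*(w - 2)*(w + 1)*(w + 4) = w^4 - 2*w^3 - 21*w^2 + 22*w + 40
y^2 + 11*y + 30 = (y + 5)*(y + 6)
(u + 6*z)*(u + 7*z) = u^2 + 13*u*z + 42*z^2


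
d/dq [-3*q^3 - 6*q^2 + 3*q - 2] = -9*q^2 - 12*q + 3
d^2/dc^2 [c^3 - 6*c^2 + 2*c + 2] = 6*c - 12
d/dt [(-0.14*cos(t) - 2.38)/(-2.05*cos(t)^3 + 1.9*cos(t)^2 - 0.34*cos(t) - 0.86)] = (0.574*cos(t)^3 + 14.371*cos(t)^2 - 9.044*cos(t) + 0.6888)*sin(t)/(4.2025*cos(t)^6 - 7.79*cos(t)^5 + 5.004*cos(t)^4 + 2.234*cos(t)^3 - 3.1524*cos(t)^2 + 0.5848*cos(t) + 0.7396)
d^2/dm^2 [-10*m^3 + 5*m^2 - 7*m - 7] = 10 - 60*m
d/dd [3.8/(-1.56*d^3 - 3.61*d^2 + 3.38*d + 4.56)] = (17.784*d^2 + 27.436*d - 12.844)/(1.56*d^3 + 3.61*d^2 - 3.38*d - 4.56)^2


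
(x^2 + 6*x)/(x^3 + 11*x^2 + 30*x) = 1/(x + 5)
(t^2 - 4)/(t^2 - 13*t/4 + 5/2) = 4*(t + 2)/(4*t - 5)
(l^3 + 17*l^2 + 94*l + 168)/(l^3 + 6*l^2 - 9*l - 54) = (l^2 + 11*l + 28)/(l^2 - 9)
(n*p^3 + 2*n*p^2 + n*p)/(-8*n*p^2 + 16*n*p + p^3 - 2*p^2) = n*(p^2 + 2*p + 1)/(-8*n*p + 16*n + p^2 - 2*p)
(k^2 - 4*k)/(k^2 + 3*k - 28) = k/(k + 7)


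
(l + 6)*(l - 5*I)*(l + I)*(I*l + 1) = I*l^4 + 5*l^3 + 6*I*l^3 + 30*l^2 + I*l^2 + 5*l + 6*I*l + 30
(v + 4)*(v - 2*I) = v^2 + 4*v - 2*I*v - 8*I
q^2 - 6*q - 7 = (q - 7)*(q + 1)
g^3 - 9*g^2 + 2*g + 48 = (g - 8)*(g - 3)*(g + 2)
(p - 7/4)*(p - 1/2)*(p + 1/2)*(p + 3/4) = p^4 - p^3 - 25*p^2/16 + p/4 + 21/64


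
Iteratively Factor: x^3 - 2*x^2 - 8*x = (x - 4)*(x^2 + 2*x) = x*(x - 4)*(x + 2)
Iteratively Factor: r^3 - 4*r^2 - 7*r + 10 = (r - 1)*(r^2 - 3*r - 10) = (r - 1)*(r + 2)*(r - 5)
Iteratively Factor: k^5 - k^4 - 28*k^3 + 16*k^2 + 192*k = (k)*(k^4 - k^3 - 28*k^2 + 16*k + 192) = k*(k - 4)*(k^3 + 3*k^2 - 16*k - 48) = k*(k - 4)*(k + 3)*(k^2 - 16) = k*(k - 4)*(k + 3)*(k + 4)*(k - 4)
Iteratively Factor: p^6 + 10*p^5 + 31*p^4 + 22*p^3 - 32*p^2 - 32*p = (p + 4)*(p^5 + 6*p^4 + 7*p^3 - 6*p^2 - 8*p) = (p + 4)^2*(p^4 + 2*p^3 - p^2 - 2*p) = (p + 1)*(p + 4)^2*(p^3 + p^2 - 2*p) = p*(p + 1)*(p + 4)^2*(p^2 + p - 2) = p*(p - 1)*(p + 1)*(p + 4)^2*(p + 2)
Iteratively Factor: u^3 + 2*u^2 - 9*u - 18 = (u + 2)*(u^2 - 9) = (u - 3)*(u + 2)*(u + 3)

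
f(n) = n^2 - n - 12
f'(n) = 2*n - 1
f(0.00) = -12.00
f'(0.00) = -1.00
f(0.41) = -12.24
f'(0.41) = -0.18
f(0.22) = -12.17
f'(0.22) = -0.56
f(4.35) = 2.57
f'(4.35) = 7.70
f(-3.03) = 0.21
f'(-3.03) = -7.06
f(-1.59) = -7.88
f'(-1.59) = -4.18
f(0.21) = -12.17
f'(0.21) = -0.58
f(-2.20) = -4.96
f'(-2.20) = -5.40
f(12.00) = 120.00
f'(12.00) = 23.00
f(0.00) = -12.00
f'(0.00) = -1.00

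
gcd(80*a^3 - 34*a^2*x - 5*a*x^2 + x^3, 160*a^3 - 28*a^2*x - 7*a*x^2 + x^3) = -40*a^2 - 3*a*x + x^2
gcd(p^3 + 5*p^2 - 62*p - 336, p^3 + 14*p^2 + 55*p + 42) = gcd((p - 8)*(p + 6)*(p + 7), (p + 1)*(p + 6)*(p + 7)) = p^2 + 13*p + 42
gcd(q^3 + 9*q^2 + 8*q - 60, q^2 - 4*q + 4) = q - 2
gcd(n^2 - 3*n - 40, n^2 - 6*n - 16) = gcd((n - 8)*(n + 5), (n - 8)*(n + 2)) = n - 8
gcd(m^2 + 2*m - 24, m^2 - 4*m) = m - 4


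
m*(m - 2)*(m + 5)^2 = m^4 + 8*m^3 + 5*m^2 - 50*m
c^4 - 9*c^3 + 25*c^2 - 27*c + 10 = (c - 5)*(c - 2)*(c - 1)^2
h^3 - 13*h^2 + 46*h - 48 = (h - 8)*(h - 3)*(h - 2)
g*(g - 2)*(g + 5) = g^3 + 3*g^2 - 10*g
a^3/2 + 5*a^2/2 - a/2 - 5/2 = (a/2 + 1/2)*(a - 1)*(a + 5)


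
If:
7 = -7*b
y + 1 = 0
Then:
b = -1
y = -1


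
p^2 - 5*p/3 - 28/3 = (p - 4)*(p + 7/3)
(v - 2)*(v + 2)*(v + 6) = v^3 + 6*v^2 - 4*v - 24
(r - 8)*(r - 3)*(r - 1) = r^3 - 12*r^2 + 35*r - 24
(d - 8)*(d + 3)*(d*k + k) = d^3*k - 4*d^2*k - 29*d*k - 24*k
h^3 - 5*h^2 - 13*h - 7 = (h - 7)*(h + 1)^2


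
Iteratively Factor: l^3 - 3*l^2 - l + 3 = (l - 3)*(l^2 - 1) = (l - 3)*(l + 1)*(l - 1)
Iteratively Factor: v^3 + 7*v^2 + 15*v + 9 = (v + 3)*(v^2 + 4*v + 3) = (v + 3)^2*(v + 1)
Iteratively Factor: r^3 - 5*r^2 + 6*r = (r)*(r^2 - 5*r + 6) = r*(r - 2)*(r - 3)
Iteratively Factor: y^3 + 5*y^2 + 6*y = (y + 3)*(y^2 + 2*y) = (y + 2)*(y + 3)*(y)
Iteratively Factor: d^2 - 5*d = (d)*(d - 5)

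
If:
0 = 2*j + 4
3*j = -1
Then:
No Solution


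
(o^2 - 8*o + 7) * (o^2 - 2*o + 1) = o^4 - 10*o^3 + 24*o^2 - 22*o + 7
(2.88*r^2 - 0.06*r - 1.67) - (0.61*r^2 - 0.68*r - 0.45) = 2.27*r^2 + 0.62*r - 1.22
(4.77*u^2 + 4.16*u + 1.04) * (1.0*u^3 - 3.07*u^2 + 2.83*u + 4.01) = 4.77*u^5 - 10.4839*u^4 + 1.7679*u^3 + 27.7077*u^2 + 19.6248*u + 4.1704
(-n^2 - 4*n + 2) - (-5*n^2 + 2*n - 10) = 4*n^2 - 6*n + 12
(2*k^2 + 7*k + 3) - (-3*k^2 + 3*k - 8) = 5*k^2 + 4*k + 11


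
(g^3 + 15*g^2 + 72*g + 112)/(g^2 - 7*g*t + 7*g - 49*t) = (-g^2 - 8*g - 16)/(-g + 7*t)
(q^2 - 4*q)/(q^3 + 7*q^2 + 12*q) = (q - 4)/(q^2 + 7*q + 12)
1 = 1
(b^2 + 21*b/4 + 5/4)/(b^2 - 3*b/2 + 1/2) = (4*b^2 + 21*b + 5)/(2*(2*b^2 - 3*b + 1))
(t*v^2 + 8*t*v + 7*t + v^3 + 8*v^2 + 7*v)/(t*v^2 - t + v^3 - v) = (v + 7)/(v - 1)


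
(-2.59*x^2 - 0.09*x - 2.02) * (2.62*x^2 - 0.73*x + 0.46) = -6.7858*x^4 + 1.6549*x^3 - 6.4181*x^2 + 1.4332*x - 0.9292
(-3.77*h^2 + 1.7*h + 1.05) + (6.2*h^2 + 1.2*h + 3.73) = 2.43*h^2 + 2.9*h + 4.78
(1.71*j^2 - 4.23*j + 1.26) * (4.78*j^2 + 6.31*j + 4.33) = 8.1738*j^4 - 9.4293*j^3 - 13.2642*j^2 - 10.3653*j + 5.4558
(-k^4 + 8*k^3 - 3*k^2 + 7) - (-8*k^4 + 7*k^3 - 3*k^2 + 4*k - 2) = 7*k^4 + k^3 - 4*k + 9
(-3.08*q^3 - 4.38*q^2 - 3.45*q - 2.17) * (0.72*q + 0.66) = -2.2176*q^4 - 5.1864*q^3 - 5.3748*q^2 - 3.8394*q - 1.4322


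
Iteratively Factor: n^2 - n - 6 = (n + 2)*(n - 3)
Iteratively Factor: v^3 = (v)*(v^2) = v^2*(v)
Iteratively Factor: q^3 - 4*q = (q - 2)*(q^2 + 2*q) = (q - 2)*(q + 2)*(q)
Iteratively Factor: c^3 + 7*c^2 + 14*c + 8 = (c + 1)*(c^2 + 6*c + 8) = (c + 1)*(c + 2)*(c + 4)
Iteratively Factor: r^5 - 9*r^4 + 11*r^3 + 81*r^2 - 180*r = (r - 3)*(r^4 - 6*r^3 - 7*r^2 + 60*r) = (r - 3)*(r + 3)*(r^3 - 9*r^2 + 20*r) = r*(r - 3)*(r + 3)*(r^2 - 9*r + 20) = r*(r - 4)*(r - 3)*(r + 3)*(r - 5)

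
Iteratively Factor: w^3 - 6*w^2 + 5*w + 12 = (w + 1)*(w^2 - 7*w + 12) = (w - 4)*(w + 1)*(w - 3)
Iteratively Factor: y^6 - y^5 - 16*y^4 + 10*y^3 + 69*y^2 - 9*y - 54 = (y + 3)*(y^5 - 4*y^4 - 4*y^3 + 22*y^2 + 3*y - 18) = (y - 3)*(y + 3)*(y^4 - y^3 - 7*y^2 + y + 6) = (y - 3)*(y + 1)*(y + 3)*(y^3 - 2*y^2 - 5*y + 6) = (y - 3)*(y + 1)*(y + 2)*(y + 3)*(y^2 - 4*y + 3) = (y - 3)*(y - 1)*(y + 1)*(y + 2)*(y + 3)*(y - 3)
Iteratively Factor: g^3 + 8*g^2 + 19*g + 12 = (g + 3)*(g^2 + 5*g + 4) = (g + 3)*(g + 4)*(g + 1)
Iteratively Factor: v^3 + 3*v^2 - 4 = (v + 2)*(v^2 + v - 2) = (v - 1)*(v + 2)*(v + 2)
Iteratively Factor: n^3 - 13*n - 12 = (n + 3)*(n^2 - 3*n - 4) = (n - 4)*(n + 3)*(n + 1)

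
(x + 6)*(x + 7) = x^2 + 13*x + 42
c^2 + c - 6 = (c - 2)*(c + 3)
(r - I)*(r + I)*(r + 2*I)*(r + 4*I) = r^4 + 6*I*r^3 - 7*r^2 + 6*I*r - 8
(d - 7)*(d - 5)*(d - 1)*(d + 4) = d^4 - 9*d^3 - 5*d^2 + 153*d - 140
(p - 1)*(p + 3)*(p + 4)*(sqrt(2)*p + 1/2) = sqrt(2)*p^4 + p^3/2 + 6*sqrt(2)*p^3 + 3*p^2 + 5*sqrt(2)*p^2 - 12*sqrt(2)*p + 5*p/2 - 6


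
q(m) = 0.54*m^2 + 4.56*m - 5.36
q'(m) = 1.08*m + 4.56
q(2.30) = 7.98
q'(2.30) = 7.04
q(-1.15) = -9.89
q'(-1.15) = 3.32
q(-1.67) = -11.47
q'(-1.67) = 2.76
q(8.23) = 68.74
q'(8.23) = 13.45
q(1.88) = 5.12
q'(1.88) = 6.59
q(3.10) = 13.97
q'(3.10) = 7.91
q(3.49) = 17.13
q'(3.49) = 8.33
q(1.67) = 3.76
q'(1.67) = 6.36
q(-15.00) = 47.74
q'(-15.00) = -11.64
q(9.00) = 79.42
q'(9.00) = 14.28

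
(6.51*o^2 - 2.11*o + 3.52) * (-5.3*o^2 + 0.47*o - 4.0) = -34.503*o^4 + 14.2427*o^3 - 45.6877*o^2 + 10.0944*o - 14.08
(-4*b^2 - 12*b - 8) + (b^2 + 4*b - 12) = -3*b^2 - 8*b - 20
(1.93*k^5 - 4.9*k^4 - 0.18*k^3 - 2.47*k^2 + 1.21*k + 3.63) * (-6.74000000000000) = -13.0082*k^5 + 33.026*k^4 + 1.2132*k^3 + 16.6478*k^2 - 8.1554*k - 24.4662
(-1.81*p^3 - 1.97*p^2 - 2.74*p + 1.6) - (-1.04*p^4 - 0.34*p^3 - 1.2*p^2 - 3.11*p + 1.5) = 1.04*p^4 - 1.47*p^3 - 0.77*p^2 + 0.37*p + 0.1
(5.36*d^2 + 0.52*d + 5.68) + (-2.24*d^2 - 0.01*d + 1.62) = 3.12*d^2 + 0.51*d + 7.3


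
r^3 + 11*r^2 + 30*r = r*(r + 5)*(r + 6)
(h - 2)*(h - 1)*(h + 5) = h^3 + 2*h^2 - 13*h + 10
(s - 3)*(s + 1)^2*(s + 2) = s^4 + s^3 - 7*s^2 - 13*s - 6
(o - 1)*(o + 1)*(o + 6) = o^3 + 6*o^2 - o - 6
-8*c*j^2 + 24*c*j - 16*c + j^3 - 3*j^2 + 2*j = (-8*c + j)*(j - 2)*(j - 1)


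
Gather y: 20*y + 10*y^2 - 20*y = 10*y^2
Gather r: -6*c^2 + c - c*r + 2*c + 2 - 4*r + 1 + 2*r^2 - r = -6*c^2 + 3*c + 2*r^2 + r*(-c - 5) + 3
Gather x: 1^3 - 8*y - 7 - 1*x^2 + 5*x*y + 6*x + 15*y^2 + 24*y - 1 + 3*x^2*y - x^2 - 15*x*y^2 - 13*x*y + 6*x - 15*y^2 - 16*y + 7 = x^2*(3*y - 2) + x*(-15*y^2 - 8*y + 12)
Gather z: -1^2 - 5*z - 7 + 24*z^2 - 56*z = 24*z^2 - 61*z - 8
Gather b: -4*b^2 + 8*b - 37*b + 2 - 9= -4*b^2 - 29*b - 7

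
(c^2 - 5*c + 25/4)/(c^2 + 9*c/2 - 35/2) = (c - 5/2)/(c + 7)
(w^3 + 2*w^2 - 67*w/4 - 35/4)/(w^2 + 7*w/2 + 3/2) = (2*w^2 + 3*w - 35)/(2*(w + 3))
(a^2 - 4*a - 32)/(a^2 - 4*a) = (a^2 - 4*a - 32)/(a*(a - 4))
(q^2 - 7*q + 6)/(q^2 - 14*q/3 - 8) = 3*(q - 1)/(3*q + 4)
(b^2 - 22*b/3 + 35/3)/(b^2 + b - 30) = (b - 7/3)/(b + 6)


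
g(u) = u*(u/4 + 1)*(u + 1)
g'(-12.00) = 79.00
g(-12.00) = -264.00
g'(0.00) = 1.00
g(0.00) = 0.00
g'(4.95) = 31.75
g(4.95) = 65.90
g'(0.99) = 4.21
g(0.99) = 2.46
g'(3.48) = 18.78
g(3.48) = 29.15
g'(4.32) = 25.80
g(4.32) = 47.80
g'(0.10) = 1.26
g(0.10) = 0.11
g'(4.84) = 30.67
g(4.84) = 62.47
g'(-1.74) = -1.08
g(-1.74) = 0.73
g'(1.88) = 8.35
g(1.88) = 7.96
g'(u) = u*(u/4 + 1) + u*(u + 1)/4 + (u/4 + 1)*(u + 1) = 3*u^2/4 + 5*u/2 + 1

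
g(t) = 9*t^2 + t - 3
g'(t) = 18*t + 1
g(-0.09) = -3.02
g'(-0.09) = -0.62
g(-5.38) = 252.12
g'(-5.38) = -95.84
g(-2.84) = 66.75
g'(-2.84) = -50.12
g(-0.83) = 2.37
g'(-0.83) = -13.94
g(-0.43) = -1.77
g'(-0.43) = -6.74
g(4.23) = 162.27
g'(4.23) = 77.14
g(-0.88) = 3.09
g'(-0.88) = -14.84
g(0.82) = 3.87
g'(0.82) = 15.76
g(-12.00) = 1281.00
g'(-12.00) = -215.00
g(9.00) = 735.00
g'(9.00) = 163.00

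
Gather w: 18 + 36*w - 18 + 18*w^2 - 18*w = 18*w^2 + 18*w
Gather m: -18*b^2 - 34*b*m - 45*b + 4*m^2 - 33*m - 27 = -18*b^2 - 45*b + 4*m^2 + m*(-34*b - 33) - 27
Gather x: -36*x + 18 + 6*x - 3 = 15 - 30*x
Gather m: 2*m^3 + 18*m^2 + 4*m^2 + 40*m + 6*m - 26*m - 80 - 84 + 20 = 2*m^3 + 22*m^2 + 20*m - 144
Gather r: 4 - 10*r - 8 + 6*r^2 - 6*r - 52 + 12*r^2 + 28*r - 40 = 18*r^2 + 12*r - 96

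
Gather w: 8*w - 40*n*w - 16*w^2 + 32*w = -16*w^2 + w*(40 - 40*n)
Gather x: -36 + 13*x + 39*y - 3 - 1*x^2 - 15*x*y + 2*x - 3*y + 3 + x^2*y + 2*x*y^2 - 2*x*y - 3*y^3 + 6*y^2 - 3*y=x^2*(y - 1) + x*(2*y^2 - 17*y + 15) - 3*y^3 + 6*y^2 + 33*y - 36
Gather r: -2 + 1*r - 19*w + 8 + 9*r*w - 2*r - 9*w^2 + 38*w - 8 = r*(9*w - 1) - 9*w^2 + 19*w - 2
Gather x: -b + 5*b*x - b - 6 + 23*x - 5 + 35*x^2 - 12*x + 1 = -2*b + 35*x^2 + x*(5*b + 11) - 10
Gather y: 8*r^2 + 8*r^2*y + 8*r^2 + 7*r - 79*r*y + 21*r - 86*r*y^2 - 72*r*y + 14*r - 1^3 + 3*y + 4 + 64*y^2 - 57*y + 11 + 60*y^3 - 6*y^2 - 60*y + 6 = 16*r^2 + 42*r + 60*y^3 + y^2*(58 - 86*r) + y*(8*r^2 - 151*r - 114) + 20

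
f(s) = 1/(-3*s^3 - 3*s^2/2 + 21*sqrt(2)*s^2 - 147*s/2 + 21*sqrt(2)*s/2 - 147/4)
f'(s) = (9*s^2 - 42*sqrt(2)*s + 3*s - 21*sqrt(2)/2 + 147/2)/(-3*s^3 - 3*s^2/2 + 21*sqrt(2)*s^2 - 147*s/2 + 21*sqrt(2)*s/2 - 147/4)^2 = 8*(6*s^2 - 28*sqrt(2)*s + 2*s - 7*sqrt(2) + 49)/(3*(4*s^3 - 28*sqrt(2)*s^2 + 2*s^2 - 14*sqrt(2)*s + 98*s + 49)^2)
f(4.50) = -0.33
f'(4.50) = -1.40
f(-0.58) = 0.14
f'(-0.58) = 1.75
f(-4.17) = 0.00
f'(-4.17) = 0.00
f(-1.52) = 0.01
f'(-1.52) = 0.01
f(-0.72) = 0.05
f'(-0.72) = 0.23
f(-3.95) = 0.00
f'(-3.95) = 0.00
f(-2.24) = 0.00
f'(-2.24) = 0.00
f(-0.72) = 0.05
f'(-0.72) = 0.23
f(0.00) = -0.03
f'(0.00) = 0.04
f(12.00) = 0.00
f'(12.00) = 0.00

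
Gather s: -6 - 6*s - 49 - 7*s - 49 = -13*s - 104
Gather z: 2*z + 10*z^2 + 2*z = 10*z^2 + 4*z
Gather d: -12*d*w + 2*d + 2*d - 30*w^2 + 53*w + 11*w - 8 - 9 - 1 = d*(4 - 12*w) - 30*w^2 + 64*w - 18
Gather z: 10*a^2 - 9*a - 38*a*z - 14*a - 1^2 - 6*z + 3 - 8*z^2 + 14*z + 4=10*a^2 - 23*a - 8*z^2 + z*(8 - 38*a) + 6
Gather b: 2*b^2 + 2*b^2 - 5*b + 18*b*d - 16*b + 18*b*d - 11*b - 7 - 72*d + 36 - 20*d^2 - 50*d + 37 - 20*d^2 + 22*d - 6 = 4*b^2 + b*(36*d - 32) - 40*d^2 - 100*d + 60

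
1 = 1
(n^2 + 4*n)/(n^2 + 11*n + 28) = n/(n + 7)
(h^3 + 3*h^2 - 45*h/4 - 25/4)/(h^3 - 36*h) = (4*h^3 + 12*h^2 - 45*h - 25)/(4*h*(h^2 - 36))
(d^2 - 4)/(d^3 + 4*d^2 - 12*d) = (d + 2)/(d*(d + 6))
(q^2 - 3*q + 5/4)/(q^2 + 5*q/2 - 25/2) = (q - 1/2)/(q + 5)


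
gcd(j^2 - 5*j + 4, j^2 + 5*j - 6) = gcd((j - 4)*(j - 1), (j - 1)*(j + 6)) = j - 1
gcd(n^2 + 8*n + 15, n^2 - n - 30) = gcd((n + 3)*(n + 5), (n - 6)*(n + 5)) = n + 5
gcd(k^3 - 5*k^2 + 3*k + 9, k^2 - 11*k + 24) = k - 3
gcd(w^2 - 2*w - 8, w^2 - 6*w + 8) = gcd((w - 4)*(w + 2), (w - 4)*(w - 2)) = w - 4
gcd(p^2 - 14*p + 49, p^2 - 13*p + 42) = p - 7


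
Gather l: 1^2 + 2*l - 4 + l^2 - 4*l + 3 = l^2 - 2*l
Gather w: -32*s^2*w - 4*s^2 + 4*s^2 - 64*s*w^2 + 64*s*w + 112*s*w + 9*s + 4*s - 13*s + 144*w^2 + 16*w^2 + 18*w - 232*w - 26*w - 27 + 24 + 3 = w^2*(160 - 64*s) + w*(-32*s^2 + 176*s - 240)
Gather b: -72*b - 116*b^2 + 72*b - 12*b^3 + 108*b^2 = -12*b^3 - 8*b^2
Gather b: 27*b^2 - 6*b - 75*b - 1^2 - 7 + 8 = 27*b^2 - 81*b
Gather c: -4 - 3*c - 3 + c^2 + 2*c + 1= c^2 - c - 6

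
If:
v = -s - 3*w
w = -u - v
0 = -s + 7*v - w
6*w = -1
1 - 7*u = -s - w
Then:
No Solution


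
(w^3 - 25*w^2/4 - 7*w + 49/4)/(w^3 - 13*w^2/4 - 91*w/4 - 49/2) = (w - 1)/(w + 2)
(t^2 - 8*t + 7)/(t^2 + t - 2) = (t - 7)/(t + 2)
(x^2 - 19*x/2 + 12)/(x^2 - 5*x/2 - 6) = (-2*x^2 + 19*x - 24)/(-2*x^2 + 5*x + 12)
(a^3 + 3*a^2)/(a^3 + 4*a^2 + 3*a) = a/(a + 1)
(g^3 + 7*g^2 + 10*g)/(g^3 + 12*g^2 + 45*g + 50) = g/(g + 5)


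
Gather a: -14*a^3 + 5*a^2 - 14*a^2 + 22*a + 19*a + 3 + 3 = -14*a^3 - 9*a^2 + 41*a + 6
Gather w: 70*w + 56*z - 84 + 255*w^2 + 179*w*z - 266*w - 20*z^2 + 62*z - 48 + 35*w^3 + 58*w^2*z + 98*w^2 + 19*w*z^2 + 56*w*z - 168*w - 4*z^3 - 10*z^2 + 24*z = 35*w^3 + w^2*(58*z + 353) + w*(19*z^2 + 235*z - 364) - 4*z^3 - 30*z^2 + 142*z - 132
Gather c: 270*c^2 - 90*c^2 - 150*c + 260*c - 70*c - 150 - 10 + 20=180*c^2 + 40*c - 140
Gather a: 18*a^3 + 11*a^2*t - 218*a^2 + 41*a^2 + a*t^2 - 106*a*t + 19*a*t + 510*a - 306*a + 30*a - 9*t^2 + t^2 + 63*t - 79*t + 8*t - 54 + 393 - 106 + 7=18*a^3 + a^2*(11*t - 177) + a*(t^2 - 87*t + 234) - 8*t^2 - 8*t + 240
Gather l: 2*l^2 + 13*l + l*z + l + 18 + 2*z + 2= 2*l^2 + l*(z + 14) + 2*z + 20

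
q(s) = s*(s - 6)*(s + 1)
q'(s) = s*(s - 6) + s*(s + 1) + (s - 6)*(s + 1) = 3*s^2 - 10*s - 6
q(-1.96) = -14.98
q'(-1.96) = 25.12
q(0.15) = -1.01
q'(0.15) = -7.43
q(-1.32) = -3.09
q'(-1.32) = 12.43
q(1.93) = -23.02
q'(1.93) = -14.13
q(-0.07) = 0.40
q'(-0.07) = -5.29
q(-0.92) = 0.51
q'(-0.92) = 5.74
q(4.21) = -39.26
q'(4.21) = 5.07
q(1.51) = -17.02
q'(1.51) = -14.26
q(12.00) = 936.00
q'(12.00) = 306.00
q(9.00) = 270.00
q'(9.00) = 147.00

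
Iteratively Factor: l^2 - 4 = (l + 2)*(l - 2)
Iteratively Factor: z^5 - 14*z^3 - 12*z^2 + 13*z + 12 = (z + 1)*(z^4 - z^3 - 13*z^2 + z + 12) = (z - 1)*(z + 1)*(z^3 - 13*z - 12) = (z - 1)*(z + 1)*(z + 3)*(z^2 - 3*z - 4) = (z - 4)*(z - 1)*(z + 1)*(z + 3)*(z + 1)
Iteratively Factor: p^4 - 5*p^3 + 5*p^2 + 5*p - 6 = (p - 2)*(p^3 - 3*p^2 - p + 3) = (p - 3)*(p - 2)*(p^2 - 1) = (p - 3)*(p - 2)*(p + 1)*(p - 1)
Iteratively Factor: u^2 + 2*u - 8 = (u - 2)*(u + 4)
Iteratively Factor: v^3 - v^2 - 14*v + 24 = (v + 4)*(v^2 - 5*v + 6) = (v - 2)*(v + 4)*(v - 3)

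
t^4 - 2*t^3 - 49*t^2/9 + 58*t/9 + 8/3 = (t - 3)*(t - 4/3)*(t + 1/3)*(t + 2)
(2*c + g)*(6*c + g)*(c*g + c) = 12*c^3*g + 12*c^3 + 8*c^2*g^2 + 8*c^2*g + c*g^3 + c*g^2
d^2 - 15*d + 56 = (d - 8)*(d - 7)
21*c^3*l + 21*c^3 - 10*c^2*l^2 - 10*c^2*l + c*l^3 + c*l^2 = (-7*c + l)*(-3*c + l)*(c*l + c)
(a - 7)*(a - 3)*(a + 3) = a^3 - 7*a^2 - 9*a + 63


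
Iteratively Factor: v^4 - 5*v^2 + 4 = (v + 2)*(v^3 - 2*v^2 - v + 2) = (v - 2)*(v + 2)*(v^2 - 1) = (v - 2)*(v - 1)*(v + 2)*(v + 1)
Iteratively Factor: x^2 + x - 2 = (x - 1)*(x + 2)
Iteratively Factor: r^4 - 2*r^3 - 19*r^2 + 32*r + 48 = (r - 4)*(r^3 + 2*r^2 - 11*r - 12) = (r - 4)*(r - 3)*(r^2 + 5*r + 4) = (r - 4)*(r - 3)*(r + 1)*(r + 4)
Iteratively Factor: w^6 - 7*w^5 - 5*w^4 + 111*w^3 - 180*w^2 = (w + 4)*(w^5 - 11*w^4 + 39*w^3 - 45*w^2) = (w - 3)*(w + 4)*(w^4 - 8*w^3 + 15*w^2) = w*(w - 3)*(w + 4)*(w^3 - 8*w^2 + 15*w) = w*(w - 5)*(w - 3)*(w + 4)*(w^2 - 3*w) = w^2*(w - 5)*(w - 3)*(w + 4)*(w - 3)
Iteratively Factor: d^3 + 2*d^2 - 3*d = (d + 3)*(d^2 - d) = (d - 1)*(d + 3)*(d)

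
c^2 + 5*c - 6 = (c - 1)*(c + 6)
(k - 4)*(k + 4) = k^2 - 16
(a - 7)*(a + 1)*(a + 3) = a^3 - 3*a^2 - 25*a - 21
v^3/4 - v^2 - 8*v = v*(v/4 + 1)*(v - 8)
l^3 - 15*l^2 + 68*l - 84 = (l - 7)*(l - 6)*(l - 2)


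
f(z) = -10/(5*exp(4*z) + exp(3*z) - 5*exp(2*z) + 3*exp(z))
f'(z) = -10*(-20*exp(4*z) - 3*exp(3*z) + 10*exp(2*z) - 3*exp(z))/(5*exp(4*z) + exp(3*z) - 5*exp(2*z) + 3*exp(z))^2 = 10*(20*exp(3*z) + 3*exp(2*z) - 10*exp(z) + 3)*exp(-z)/(5*exp(3*z) + exp(2*z) - 5*exp(z) + 3)^2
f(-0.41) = -9.51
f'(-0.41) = 21.21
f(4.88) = -0.00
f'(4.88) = 0.00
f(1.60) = -0.00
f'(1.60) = 0.01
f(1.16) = -0.02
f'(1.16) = 0.08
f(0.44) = -0.39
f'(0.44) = 1.67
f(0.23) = -0.96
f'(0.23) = 4.08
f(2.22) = -0.00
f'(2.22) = 0.00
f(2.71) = -0.00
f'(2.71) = 0.00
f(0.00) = -2.50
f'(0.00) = 10.00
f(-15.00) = -10896730.13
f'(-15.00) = 10896724.57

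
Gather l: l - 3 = l - 3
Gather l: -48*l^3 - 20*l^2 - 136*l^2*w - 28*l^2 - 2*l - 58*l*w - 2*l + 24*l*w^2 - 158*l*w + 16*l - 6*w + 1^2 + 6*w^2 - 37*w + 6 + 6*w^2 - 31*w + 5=-48*l^3 + l^2*(-136*w - 48) + l*(24*w^2 - 216*w + 12) + 12*w^2 - 74*w + 12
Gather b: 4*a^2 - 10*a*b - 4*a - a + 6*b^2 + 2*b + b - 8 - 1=4*a^2 - 5*a + 6*b^2 + b*(3 - 10*a) - 9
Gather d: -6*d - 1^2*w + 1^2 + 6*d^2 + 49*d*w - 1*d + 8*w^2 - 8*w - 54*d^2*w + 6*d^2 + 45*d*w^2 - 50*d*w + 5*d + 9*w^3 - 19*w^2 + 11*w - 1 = d^2*(12 - 54*w) + d*(45*w^2 - w - 2) + 9*w^3 - 11*w^2 + 2*w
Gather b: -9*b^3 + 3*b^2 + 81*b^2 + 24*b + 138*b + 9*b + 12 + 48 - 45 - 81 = -9*b^3 + 84*b^2 + 171*b - 66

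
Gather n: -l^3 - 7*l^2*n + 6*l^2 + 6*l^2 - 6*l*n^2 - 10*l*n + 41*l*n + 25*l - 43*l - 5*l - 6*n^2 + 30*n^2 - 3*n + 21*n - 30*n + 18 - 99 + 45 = -l^3 + 12*l^2 - 23*l + n^2*(24 - 6*l) + n*(-7*l^2 + 31*l - 12) - 36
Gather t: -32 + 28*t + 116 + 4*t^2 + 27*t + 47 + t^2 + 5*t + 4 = 5*t^2 + 60*t + 135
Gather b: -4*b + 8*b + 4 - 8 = 4*b - 4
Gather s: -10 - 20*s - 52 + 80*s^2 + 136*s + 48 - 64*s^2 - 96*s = 16*s^2 + 20*s - 14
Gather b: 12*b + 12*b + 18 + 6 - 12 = 24*b + 12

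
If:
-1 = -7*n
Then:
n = 1/7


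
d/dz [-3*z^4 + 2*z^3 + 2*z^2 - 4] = 2*z*(-6*z^2 + 3*z + 2)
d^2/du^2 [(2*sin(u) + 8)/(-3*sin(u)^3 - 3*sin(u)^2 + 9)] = 2*(4*sin(u)^7 + 39*sin(u)^6 + 39*sin(u)^5 + sin(u)^4 + 60*sin(u)^3 - 12*sin(u)^2 - 81*sin(u) - 24)/(3*(sin(u)^3 + sin(u)^2 - 3)^3)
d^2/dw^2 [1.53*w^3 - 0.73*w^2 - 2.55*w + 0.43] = 9.18*w - 1.46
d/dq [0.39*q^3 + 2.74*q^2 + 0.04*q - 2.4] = 1.17*q^2 + 5.48*q + 0.04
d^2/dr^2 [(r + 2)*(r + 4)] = 2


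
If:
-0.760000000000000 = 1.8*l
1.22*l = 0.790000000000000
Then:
No Solution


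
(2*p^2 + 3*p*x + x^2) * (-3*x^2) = -6*p^2*x^2 - 9*p*x^3 - 3*x^4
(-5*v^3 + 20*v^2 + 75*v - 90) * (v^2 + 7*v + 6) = -5*v^5 - 15*v^4 + 185*v^3 + 555*v^2 - 180*v - 540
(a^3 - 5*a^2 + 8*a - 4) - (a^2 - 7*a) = a^3 - 6*a^2 + 15*a - 4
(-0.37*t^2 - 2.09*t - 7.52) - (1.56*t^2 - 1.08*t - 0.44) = -1.93*t^2 - 1.01*t - 7.08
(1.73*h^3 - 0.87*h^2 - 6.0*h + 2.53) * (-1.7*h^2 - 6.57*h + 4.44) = -2.941*h^5 - 9.8871*h^4 + 23.5971*h^3 + 31.2562*h^2 - 43.2621*h + 11.2332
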